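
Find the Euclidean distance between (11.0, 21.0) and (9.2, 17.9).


dx=-1.8, dy=-3.1
d^2 = (-1.8)^2 + (-3.1)^2 = 12.85
d = sqrt(12.85) = 3.5847

3.5847


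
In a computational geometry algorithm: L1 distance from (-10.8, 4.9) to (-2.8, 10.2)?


|(-10.8)-(-2.8)| + |4.9-10.2| = 8 + 5.3 = 13.3

13.3


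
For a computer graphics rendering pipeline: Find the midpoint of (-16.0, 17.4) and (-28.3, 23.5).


M = (((-16)+(-28.3))/2, (17.4+23.5)/2)
= (-22.15, 20.45)

(-22.15, 20.45)


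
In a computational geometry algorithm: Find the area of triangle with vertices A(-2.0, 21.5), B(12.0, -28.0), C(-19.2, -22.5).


Area = |x_A(y_B-y_C) + x_B(y_C-y_A) + x_C(y_A-y_B)|/2
= |11 + (-528) + (-950.4)|/2
= 1467.4/2 = 733.7

733.7


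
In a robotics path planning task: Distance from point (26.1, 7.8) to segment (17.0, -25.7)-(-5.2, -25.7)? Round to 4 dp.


Project P onto AB: t = 0 (clamped to [0,1])
Closest point on segment: (17, -25.7)
Distance: 34.714

34.714


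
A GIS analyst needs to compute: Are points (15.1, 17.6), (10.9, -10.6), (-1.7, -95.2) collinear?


Cross product: (10.9-15.1)*((-95.2)-17.6) - ((-10.6)-17.6)*((-1.7)-15.1)
= 0

Yes, collinear


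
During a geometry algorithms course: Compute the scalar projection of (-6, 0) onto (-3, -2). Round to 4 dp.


u.v = 18, |v| = sqrt(13) = 3.6056
Scalar projection = u.v / |v| = 18 / sqrt(13) = 4.9923

4.9923


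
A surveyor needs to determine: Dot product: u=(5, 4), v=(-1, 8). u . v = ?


u . v = u_x*v_x + u_y*v_y = 5*(-1) + 4*8
= (-5) + 32 = 27

27


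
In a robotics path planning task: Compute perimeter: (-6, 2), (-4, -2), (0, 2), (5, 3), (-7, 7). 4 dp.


Sides: (-6, 2)->(-4, -2): sqrt(20) = 4.472136, (-4, -2)->(0, 2): sqrt(32) = 5.656854, (0, 2)->(5, 3): sqrt(26) = 5.09902, (5, 3)->(-7, 7): sqrt(160) = 12.649111, (-7, 7)->(-6, 2): sqrt(26) = 5.09902
Sum = 32.976141
Perimeter = 32.9761

32.9761


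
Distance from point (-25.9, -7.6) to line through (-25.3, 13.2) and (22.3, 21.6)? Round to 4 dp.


|cross product| = 985.04
|line direction| = sqrt(2336.32) = 48.3355
Distance = 985.04/sqrt(2336.32) = 20.3792

20.3792


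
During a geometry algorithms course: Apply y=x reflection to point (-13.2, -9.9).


Reflection over y=x: (x,y) -> (y,x)
(-13.2, -9.9) -> (-9.9, -13.2)

(-9.9, -13.2)


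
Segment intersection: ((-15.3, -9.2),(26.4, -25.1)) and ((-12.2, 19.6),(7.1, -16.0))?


Cross products: d1=-666.2, d2=511.45, d3=1250.25, d4=72.6
d1*d2 < 0 and d3*d4 < 0? no

No, they don't intersect


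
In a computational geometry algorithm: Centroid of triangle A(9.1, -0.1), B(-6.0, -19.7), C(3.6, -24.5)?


Centroid = ((x_A+x_B+x_C)/3, (y_A+y_B+y_C)/3)
= ((9.1+(-6)+3.6)/3, ((-0.1)+(-19.7)+(-24.5))/3)
= (2.2333, -14.7667)

(2.2333, -14.7667)


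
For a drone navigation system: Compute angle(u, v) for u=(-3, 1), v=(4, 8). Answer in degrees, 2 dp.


u.v = -4, |u| = sqrt(10) = 3.1623, |v| = sqrt(80) = 8.9443
cos(theta) = u.v/(|u||v|) = -4/sqrt(800) = -0.141421
theta = acos(-0.141421) = 98.13 degrees

98.13 degrees


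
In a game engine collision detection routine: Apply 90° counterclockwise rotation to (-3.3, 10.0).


90° CCW: (x,y) -> (-y, x)
(-3.3,10) -> (-10, -3.3)

(-10, -3.3)


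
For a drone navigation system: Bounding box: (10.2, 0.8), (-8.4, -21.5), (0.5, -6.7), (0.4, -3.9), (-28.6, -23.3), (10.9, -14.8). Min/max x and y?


x range: [-28.6, 10.9]
y range: [-23.3, 0.8]
Bounding box: (-28.6,-23.3) to (10.9,0.8)

(-28.6,-23.3) to (10.9,0.8)


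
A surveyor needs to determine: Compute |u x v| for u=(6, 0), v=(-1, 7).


|u x v| = |6*7 - 0*(-1)|
= |42 - 0| = 42

42


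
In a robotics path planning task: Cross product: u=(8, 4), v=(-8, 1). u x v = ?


u x v = u_x*v_y - u_y*v_x = 8*1 - 4*(-8)
= 8 - (-32) = 40

40


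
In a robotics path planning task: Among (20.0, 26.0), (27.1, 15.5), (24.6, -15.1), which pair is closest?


d(P0,P1) = 12.6752, d(P0,P2) = 41.3566, d(P1,P2) = 30.702
Closest: P0 and P1

Closest pair: (20.0, 26.0) and (27.1, 15.5), distance = 12.6752


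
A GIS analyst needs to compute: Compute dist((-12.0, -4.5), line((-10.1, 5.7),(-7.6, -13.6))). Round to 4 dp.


|cross product| = 62.17
|line direction| = sqrt(378.74) = 19.4612
Distance = 62.17/sqrt(378.74) = 3.1946

3.1946


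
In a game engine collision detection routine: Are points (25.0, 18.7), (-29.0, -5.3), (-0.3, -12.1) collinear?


Cross product: ((-29)-25)*((-12.1)-18.7) - ((-5.3)-18.7)*((-0.3)-25)
= 1056

No, not collinear


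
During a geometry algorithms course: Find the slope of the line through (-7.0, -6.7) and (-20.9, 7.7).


slope = (y2-y1)/(x2-x1) = (7.7-(-6.7))/((-20.9)-(-7)) = 14.4/(-13.9) = -1.036

-1.036


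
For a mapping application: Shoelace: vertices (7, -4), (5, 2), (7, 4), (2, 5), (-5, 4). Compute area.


Shoelace sum: (7*2 - 5*(-4)) + (5*4 - 7*2) + (7*5 - 2*4) + (2*4 - (-5)*5) + ((-5)*(-4) - 7*4)
= 92
Area = |92|/2 = 46

46


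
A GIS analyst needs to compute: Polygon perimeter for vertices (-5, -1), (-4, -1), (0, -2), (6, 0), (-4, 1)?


Sides: (-5, -1)->(-4, -1): sqrt(1) = 1, (-4, -1)->(0, -2): sqrt(17) = 4.123106, (0, -2)->(6, 0): sqrt(40) = 6.324555, (6, 0)->(-4, 1): sqrt(101) = 10.049876, (-4, 1)->(-5, -1): sqrt(5) = 2.236068
Sum = 23.733605
Perimeter = 23.7336

23.7336


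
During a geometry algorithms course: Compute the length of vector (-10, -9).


|u| = sqrt((-10)^2 + (-9)^2) = sqrt(181) = 13.4536

13.4536


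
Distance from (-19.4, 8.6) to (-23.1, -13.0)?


dx=-3.7, dy=-21.6
d^2 = (-3.7)^2 + (-21.6)^2 = 480.25
d = sqrt(480.25) = 21.9146

21.9146


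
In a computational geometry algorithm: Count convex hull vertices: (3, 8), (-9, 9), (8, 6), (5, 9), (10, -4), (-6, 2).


Convex hull vertices (CCW): (-9, 9), (-6, 2), (10, -4), (8, 6), (5, 9)
Count = 5

5


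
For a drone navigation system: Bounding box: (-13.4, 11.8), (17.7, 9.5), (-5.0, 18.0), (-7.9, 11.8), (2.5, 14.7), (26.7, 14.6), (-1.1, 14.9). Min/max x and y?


x range: [-13.4, 26.7]
y range: [9.5, 18]
Bounding box: (-13.4,9.5) to (26.7,18)

(-13.4,9.5) to (26.7,18)


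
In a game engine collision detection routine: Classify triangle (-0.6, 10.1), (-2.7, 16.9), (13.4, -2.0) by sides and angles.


Side lengths squared: AB^2=50.65, BC^2=616.42, CA^2=342.41
Sorted: [50.65, 342.41, 616.42]
By sides: Scalene, By angles: Obtuse

Scalene, Obtuse


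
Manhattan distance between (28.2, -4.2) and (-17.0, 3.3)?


|28.2-(-17)| + |(-4.2)-3.3| = 45.2 + 7.5 = 52.7

52.7


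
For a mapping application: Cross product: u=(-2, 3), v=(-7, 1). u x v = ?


u x v = u_x*v_y - u_y*v_x = (-2)*1 - 3*(-7)
= (-2) - (-21) = 19

19


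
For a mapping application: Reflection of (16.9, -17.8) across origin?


Reflection over origin: (x,y) -> (-x,-y)
(16.9, -17.8) -> (-16.9, 17.8)

(-16.9, 17.8)


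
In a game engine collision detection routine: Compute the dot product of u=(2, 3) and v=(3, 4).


u . v = u_x*v_x + u_y*v_y = 2*3 + 3*4
= 6 + 12 = 18

18


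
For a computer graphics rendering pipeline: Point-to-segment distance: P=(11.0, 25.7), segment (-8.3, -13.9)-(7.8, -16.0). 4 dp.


Project P onto AB: t = 0.8633 (clamped to [0,1])
Closest point on segment: (5.5983, -15.7128)
Distance: 41.7636

41.7636


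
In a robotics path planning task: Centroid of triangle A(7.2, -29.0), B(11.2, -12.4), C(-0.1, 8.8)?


Centroid = ((x_A+x_B+x_C)/3, (y_A+y_B+y_C)/3)
= ((7.2+11.2+(-0.1))/3, ((-29)+(-12.4)+8.8)/3)
= (6.1, -10.8667)

(6.1, -10.8667)


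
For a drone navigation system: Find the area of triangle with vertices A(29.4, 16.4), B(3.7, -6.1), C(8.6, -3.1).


Area = |x_A(y_B-y_C) + x_B(y_C-y_A) + x_C(y_A-y_B)|/2
= |(-88.2) + (-72.15) + 193.5|/2
= 33.15/2 = 16.575

16.575


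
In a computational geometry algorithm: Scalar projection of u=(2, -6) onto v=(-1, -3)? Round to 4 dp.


u.v = 16, |v| = sqrt(10) = 3.1623
Scalar projection = u.v / |v| = 16 / sqrt(10) = 5.0596

5.0596


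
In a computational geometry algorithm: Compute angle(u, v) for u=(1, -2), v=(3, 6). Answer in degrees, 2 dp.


u.v = -9, |u| = sqrt(5) = 2.2361, |v| = sqrt(45) = 6.7082
cos(theta) = u.v/(|u||v|) = -9/sqrt(225) = -0.6
theta = acos(-0.6) = 126.87 degrees

126.87 degrees


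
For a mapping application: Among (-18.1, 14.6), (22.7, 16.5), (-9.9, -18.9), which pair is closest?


d(P0,P1) = 40.8442, d(P0,P2) = 34.489, d(P1,P2) = 48.124
Closest: P0 and P2

Closest pair: (-18.1, 14.6) and (-9.9, -18.9), distance = 34.489


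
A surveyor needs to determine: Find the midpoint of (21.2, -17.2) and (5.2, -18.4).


M = ((21.2+5.2)/2, ((-17.2)+(-18.4))/2)
= (13.2, -17.8)

(13.2, -17.8)


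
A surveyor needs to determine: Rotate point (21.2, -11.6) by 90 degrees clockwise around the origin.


90° CW: (x,y) -> (y, -x)
(21.2,-11.6) -> (-11.6, -21.2)

(-11.6, -21.2)


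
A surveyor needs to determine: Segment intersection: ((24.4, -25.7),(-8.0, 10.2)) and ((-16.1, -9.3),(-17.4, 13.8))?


Cross products: d1=-914.23, d2=-212.46, d3=922.59, d4=220.82
d1*d2 < 0 and d3*d4 < 0? no

No, they don't intersect


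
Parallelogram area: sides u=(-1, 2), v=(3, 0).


|u x v| = |(-1)*0 - 2*3|
= |0 - 6| = 6

6


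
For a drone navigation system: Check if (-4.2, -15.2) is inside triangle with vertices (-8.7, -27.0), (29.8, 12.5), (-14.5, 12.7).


Cross products: AB x AP = 276.55, BC x BP = 1233.91, CA x CP = 247.09
All same sign? yes

Yes, inside


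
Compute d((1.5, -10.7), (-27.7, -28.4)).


dx=-29.2, dy=-17.7
d^2 = (-29.2)^2 + (-17.7)^2 = 1165.93
d = sqrt(1165.93) = 34.1457

34.1457


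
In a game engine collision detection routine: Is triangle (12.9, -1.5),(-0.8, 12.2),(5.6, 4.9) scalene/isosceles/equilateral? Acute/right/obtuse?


Side lengths squared: AB^2=375.38, BC^2=94.25, CA^2=94.25
Sorted: [94.25, 94.25, 375.38]
By sides: Isosceles, By angles: Obtuse

Isosceles, Obtuse


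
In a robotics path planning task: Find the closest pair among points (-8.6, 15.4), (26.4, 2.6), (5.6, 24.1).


d(P0,P1) = 37.2671, d(P0,P2) = 16.6532, d(P1,P2) = 29.9147
Closest: P0 and P2

Closest pair: (-8.6, 15.4) and (5.6, 24.1), distance = 16.6532


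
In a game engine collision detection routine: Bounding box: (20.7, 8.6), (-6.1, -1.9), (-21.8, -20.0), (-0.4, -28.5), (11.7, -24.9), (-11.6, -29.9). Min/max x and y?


x range: [-21.8, 20.7]
y range: [-29.9, 8.6]
Bounding box: (-21.8,-29.9) to (20.7,8.6)

(-21.8,-29.9) to (20.7,8.6)


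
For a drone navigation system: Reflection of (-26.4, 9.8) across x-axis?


Reflection over x-axis: (x,y) -> (x,-y)
(-26.4, 9.8) -> (-26.4, -9.8)

(-26.4, -9.8)


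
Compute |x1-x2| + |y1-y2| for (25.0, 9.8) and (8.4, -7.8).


|25-8.4| + |9.8-(-7.8)| = 16.6 + 17.6 = 34.2

34.2


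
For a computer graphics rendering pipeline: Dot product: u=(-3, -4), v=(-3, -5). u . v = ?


u . v = u_x*v_x + u_y*v_y = (-3)*(-3) + (-4)*(-5)
= 9 + 20 = 29

29


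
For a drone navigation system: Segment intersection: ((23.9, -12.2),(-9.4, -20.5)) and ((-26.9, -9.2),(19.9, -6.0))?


Cross products: d1=-302.96, d2=-584.84, d3=-521.54, d4=-239.66
d1*d2 < 0 and d3*d4 < 0? no

No, they don't intersect


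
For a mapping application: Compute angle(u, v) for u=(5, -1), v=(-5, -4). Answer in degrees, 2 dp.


u.v = -21, |u| = sqrt(26) = 5.099, |v| = sqrt(41) = 6.4031
cos(theta) = u.v/(|u||v|) = -21/sqrt(1066) = -0.643192
theta = acos(-0.643192) = 130.03 degrees

130.03 degrees


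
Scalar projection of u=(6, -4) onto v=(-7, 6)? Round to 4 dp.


u.v = -66, |v| = sqrt(85) = 9.2195
Scalar projection = u.v / |v| = -66 / sqrt(85) = -7.1587

-7.1587


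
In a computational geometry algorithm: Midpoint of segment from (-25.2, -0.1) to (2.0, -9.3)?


M = (((-25.2)+2)/2, ((-0.1)+(-9.3))/2)
= (-11.6, -4.7)

(-11.6, -4.7)


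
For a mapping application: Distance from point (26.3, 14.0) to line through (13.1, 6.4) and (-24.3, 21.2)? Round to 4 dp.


|cross product| = 479.6
|line direction| = sqrt(1617.8) = 40.2219
Distance = 479.6/sqrt(1617.8) = 11.9239

11.9239


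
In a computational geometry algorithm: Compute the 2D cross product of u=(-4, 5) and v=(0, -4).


u x v = u_x*v_y - u_y*v_x = (-4)*(-4) - 5*0
= 16 - 0 = 16

16


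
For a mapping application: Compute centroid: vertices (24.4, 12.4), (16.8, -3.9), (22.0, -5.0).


Centroid = ((x_A+x_B+x_C)/3, (y_A+y_B+y_C)/3)
= ((24.4+16.8+22)/3, (12.4+(-3.9)+(-5))/3)
= (21.0667, 1.1667)

(21.0667, 1.1667)


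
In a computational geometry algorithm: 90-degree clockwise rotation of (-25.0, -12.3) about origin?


90° CW: (x,y) -> (y, -x)
(-25,-12.3) -> (-12.3, 25)

(-12.3, 25)


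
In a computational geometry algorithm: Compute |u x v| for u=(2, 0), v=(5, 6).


|u x v| = |2*6 - 0*5|
= |12 - 0| = 12

12


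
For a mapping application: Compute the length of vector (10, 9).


|u| = sqrt(10^2 + 9^2) = sqrt(181) = 13.4536

13.4536


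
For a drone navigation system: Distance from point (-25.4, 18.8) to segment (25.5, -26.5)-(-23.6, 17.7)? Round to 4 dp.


Project P onto AB: t = 1 (clamped to [0,1])
Closest point on segment: (-23.6, 17.7)
Distance: 2.1095

2.1095


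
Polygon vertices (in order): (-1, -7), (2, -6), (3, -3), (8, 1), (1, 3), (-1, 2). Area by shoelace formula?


Shoelace sum: ((-1)*(-6) - 2*(-7)) + (2*(-3) - 3*(-6)) + (3*1 - 8*(-3)) + (8*3 - 1*1) + (1*2 - (-1)*3) + ((-1)*(-7) - (-1)*2)
= 96
Area = |96|/2 = 48

48


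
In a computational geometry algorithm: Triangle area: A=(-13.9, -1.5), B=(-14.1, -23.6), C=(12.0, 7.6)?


Area = |x_A(y_B-y_C) + x_B(y_C-y_A) + x_C(y_A-y_B)|/2
= |433.68 + (-128.31) + 265.2|/2
= 570.57/2 = 285.285

285.285


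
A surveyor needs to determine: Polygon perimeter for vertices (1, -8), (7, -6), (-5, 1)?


Sides: (1, -8)->(7, -6): sqrt(40) = 6.324555, (7, -6)->(-5, 1): sqrt(193) = 13.892444, (-5, 1)->(1, -8): sqrt(117) = 10.816654
Sum = 31.033653
Perimeter = 31.0337

31.0337


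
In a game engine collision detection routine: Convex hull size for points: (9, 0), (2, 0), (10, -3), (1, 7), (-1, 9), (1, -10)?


Convex hull vertices (CCW): (-1, 9), (1, -10), (10, -3), (9, 0)
Count = 4

4


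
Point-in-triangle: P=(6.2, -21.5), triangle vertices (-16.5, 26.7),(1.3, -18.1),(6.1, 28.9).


Cross products: AB x AP = 159, BC x BP = -246.62, CA x CP = 1139.26
All same sign? no

No, outside


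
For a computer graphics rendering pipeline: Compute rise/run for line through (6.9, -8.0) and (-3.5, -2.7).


slope = (y2-y1)/(x2-x1) = ((-2.7)-(-8))/((-3.5)-6.9) = 5.3/(-10.4) = -0.5096

-0.5096


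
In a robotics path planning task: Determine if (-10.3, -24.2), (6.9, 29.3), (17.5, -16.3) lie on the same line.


Cross product: (6.9-(-10.3))*((-16.3)-(-24.2)) - (29.3-(-24.2))*(17.5-(-10.3))
= -1351.42

No, not collinear


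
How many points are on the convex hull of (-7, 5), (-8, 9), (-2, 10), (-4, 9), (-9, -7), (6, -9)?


Convex hull vertices (CCW): (-9, -7), (6, -9), (-2, 10), (-8, 9)
Count = 4

4


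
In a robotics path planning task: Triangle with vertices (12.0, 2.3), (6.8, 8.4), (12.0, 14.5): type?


Side lengths squared: AB^2=64.25, BC^2=64.25, CA^2=148.84
Sorted: [64.25, 64.25, 148.84]
By sides: Isosceles, By angles: Obtuse

Isosceles, Obtuse


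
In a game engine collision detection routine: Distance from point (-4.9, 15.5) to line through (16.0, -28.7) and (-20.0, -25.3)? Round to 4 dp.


|cross product| = 1520.14
|line direction| = sqrt(1307.56) = 36.1602
Distance = 1520.14/sqrt(1307.56) = 42.039

42.039


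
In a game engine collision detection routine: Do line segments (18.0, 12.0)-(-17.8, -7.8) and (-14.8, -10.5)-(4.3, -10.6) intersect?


Cross products: d1=433.03, d2=51.27, d3=156.06, d4=537.82
d1*d2 < 0 and d3*d4 < 0? no

No, they don't intersect


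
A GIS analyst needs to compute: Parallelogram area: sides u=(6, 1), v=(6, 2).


|u x v| = |6*2 - 1*6|
= |12 - 6| = 6

6


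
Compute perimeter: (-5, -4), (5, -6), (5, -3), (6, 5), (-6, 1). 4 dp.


Sides: (-5, -4)->(5, -6): sqrt(104) = 10.198039, (5, -6)->(5, -3): sqrt(9) = 3, (5, -3)->(6, 5): sqrt(65) = 8.062258, (6, 5)->(-6, 1): sqrt(160) = 12.649111, (-6, 1)->(-5, -4): sqrt(26) = 5.09902
Sum = 39.008428
Perimeter = 39.0084

39.0084


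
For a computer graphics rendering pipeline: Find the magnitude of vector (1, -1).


|u| = sqrt(1^2 + (-1)^2) = sqrt(2) = 1.4142

1.4142


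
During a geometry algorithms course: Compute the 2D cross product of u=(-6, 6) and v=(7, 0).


u x v = u_x*v_y - u_y*v_x = (-6)*0 - 6*7
= 0 - 42 = -42

-42


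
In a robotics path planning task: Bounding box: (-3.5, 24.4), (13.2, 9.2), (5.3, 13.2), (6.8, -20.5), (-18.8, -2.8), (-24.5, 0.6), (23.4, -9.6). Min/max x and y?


x range: [-24.5, 23.4]
y range: [-20.5, 24.4]
Bounding box: (-24.5,-20.5) to (23.4,24.4)

(-24.5,-20.5) to (23.4,24.4)


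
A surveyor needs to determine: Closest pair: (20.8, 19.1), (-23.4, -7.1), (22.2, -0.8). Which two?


d(P0,P1) = 51.3817, d(P0,P2) = 19.9492, d(P1,P2) = 46.0331
Closest: P0 and P2

Closest pair: (20.8, 19.1) and (22.2, -0.8), distance = 19.9492


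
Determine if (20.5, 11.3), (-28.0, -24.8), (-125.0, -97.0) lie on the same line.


Cross product: ((-28)-20.5)*((-97)-11.3) - ((-24.8)-11.3)*((-125)-20.5)
= 0

Yes, collinear


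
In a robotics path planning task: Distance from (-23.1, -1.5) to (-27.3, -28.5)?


dx=-4.2, dy=-27
d^2 = (-4.2)^2 + (-27)^2 = 746.64
d = sqrt(746.64) = 27.3247

27.3247


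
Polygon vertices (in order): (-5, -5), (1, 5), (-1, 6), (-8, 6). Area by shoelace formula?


Shoelace sum: ((-5)*5 - 1*(-5)) + (1*6 - (-1)*5) + ((-1)*6 - (-8)*6) + ((-8)*(-5) - (-5)*6)
= 103
Area = |103|/2 = 51.5

51.5


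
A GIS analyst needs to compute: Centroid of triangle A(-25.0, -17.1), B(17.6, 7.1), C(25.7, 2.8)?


Centroid = ((x_A+x_B+x_C)/3, (y_A+y_B+y_C)/3)
= (((-25)+17.6+25.7)/3, ((-17.1)+7.1+2.8)/3)
= (6.1, -2.4)

(6.1, -2.4)


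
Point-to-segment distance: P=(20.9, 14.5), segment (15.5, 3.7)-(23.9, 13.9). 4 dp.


Project P onto AB: t = 0.8907 (clamped to [0,1])
Closest point on segment: (22.9821, 12.7854)
Distance: 2.6972

2.6972


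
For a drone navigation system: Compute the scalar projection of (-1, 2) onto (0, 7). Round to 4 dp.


u.v = 14, |v| = sqrt(49) = 7
Scalar projection = u.v / |v| = 14 / sqrt(49) = 2

2


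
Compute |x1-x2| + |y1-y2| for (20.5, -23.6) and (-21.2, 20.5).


|20.5-(-21.2)| + |(-23.6)-20.5| = 41.7 + 44.1 = 85.8

85.8


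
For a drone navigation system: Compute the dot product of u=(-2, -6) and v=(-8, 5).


u . v = u_x*v_x + u_y*v_y = (-2)*(-8) + (-6)*5
= 16 + (-30) = -14

-14


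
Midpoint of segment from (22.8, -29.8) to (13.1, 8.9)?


M = ((22.8+13.1)/2, ((-29.8)+8.9)/2)
= (17.95, -10.45)

(17.95, -10.45)


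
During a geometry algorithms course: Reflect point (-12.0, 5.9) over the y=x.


Reflection over y=x: (x,y) -> (y,x)
(-12, 5.9) -> (5.9, -12)

(5.9, -12)


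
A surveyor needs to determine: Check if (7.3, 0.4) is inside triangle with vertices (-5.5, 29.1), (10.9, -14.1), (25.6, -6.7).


Cross products: AB x AP = 82.28, BC x BP = 239.79, CA x CP = 434.33
All same sign? yes

Yes, inside


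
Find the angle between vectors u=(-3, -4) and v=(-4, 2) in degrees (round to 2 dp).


u.v = 4, |u| = sqrt(25) = 5, |v| = sqrt(20) = 4.4721
cos(theta) = u.v/(|u||v|) = 4/sqrt(500) = 0.178885
theta = acos(0.178885) = 79.7 degrees

79.7 degrees


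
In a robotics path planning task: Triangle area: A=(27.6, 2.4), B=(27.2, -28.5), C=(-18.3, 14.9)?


Area = |x_A(y_B-y_C) + x_B(y_C-y_A) + x_C(y_A-y_B)|/2
= |(-1197.84) + 340 + (-565.47)|/2
= 1423.31/2 = 711.655

711.655


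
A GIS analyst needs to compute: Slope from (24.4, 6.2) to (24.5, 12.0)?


slope = (y2-y1)/(x2-x1) = (12-6.2)/(24.5-24.4) = 5.8/0.1 = 58

58


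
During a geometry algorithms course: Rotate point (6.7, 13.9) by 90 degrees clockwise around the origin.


90° CW: (x,y) -> (y, -x)
(6.7,13.9) -> (13.9, -6.7)

(13.9, -6.7)


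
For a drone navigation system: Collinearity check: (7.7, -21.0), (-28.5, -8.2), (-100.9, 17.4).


Cross product: ((-28.5)-7.7)*(17.4-(-21)) - ((-8.2)-(-21))*((-100.9)-7.7)
= 0

Yes, collinear


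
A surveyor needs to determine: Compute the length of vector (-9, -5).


|u| = sqrt((-9)^2 + (-5)^2) = sqrt(106) = 10.2956

10.2956


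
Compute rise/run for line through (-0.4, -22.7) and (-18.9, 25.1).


slope = (y2-y1)/(x2-x1) = (25.1-(-22.7))/((-18.9)-(-0.4)) = 47.8/(-18.5) = -2.5838

-2.5838


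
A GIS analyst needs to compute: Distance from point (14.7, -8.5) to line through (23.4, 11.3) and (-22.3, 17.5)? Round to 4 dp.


|cross product| = 958.8
|line direction| = sqrt(2126.93) = 46.1187
Distance = 958.8/sqrt(2126.93) = 20.7899

20.7899


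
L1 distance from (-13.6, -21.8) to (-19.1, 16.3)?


|(-13.6)-(-19.1)| + |(-21.8)-16.3| = 5.5 + 38.1 = 43.6

43.6


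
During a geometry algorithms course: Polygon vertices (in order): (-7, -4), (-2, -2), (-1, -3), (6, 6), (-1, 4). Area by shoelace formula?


Shoelace sum: ((-7)*(-2) - (-2)*(-4)) + ((-2)*(-3) - (-1)*(-2)) + ((-1)*6 - 6*(-3)) + (6*4 - (-1)*6) + ((-1)*(-4) - (-7)*4)
= 84
Area = |84|/2 = 42

42


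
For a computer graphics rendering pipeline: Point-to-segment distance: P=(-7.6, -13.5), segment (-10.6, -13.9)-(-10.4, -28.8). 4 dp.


Project P onto AB: t = 0 (clamped to [0,1])
Closest point on segment: (-10.6, -13.9)
Distance: 3.0265

3.0265


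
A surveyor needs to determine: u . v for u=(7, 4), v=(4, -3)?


u . v = u_x*v_x + u_y*v_y = 7*4 + 4*(-3)
= 28 + (-12) = 16

16


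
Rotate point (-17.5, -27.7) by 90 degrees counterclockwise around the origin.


90° CCW: (x,y) -> (-y, x)
(-17.5,-27.7) -> (27.7, -17.5)

(27.7, -17.5)


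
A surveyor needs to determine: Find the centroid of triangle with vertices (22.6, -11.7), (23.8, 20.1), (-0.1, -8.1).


Centroid = ((x_A+x_B+x_C)/3, (y_A+y_B+y_C)/3)
= ((22.6+23.8+(-0.1))/3, ((-11.7)+20.1+(-8.1))/3)
= (15.4333, 0.1)

(15.4333, 0.1)


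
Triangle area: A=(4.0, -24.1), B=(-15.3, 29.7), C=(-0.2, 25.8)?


Area = |x_A(y_B-y_C) + x_B(y_C-y_A) + x_C(y_A-y_B)|/2
= |15.6 + (-763.47) + 10.76|/2
= 737.11/2 = 368.555

368.555


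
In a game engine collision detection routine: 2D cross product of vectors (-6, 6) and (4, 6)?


u x v = u_x*v_y - u_y*v_x = (-6)*6 - 6*4
= (-36) - 24 = -60

-60


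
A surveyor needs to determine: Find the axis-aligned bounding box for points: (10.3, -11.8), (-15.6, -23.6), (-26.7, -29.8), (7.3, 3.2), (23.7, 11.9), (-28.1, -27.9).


x range: [-28.1, 23.7]
y range: [-29.8, 11.9]
Bounding box: (-28.1,-29.8) to (23.7,11.9)

(-28.1,-29.8) to (23.7,11.9)


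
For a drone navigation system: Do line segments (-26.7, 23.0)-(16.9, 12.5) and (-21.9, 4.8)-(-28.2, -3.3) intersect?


Cross products: d1=-153.54, d2=265.77, d3=-743.12, d4=-1162.43
d1*d2 < 0 and d3*d4 < 0? no

No, they don't intersect


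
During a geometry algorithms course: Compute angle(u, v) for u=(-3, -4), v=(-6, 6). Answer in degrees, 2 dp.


u.v = -6, |u| = sqrt(25) = 5, |v| = sqrt(72) = 8.4853
cos(theta) = u.v/(|u||v|) = -6/sqrt(1800) = -0.141421
theta = acos(-0.141421) = 98.13 degrees

98.13 degrees


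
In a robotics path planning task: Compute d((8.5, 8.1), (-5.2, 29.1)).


dx=-13.7, dy=21
d^2 = (-13.7)^2 + 21^2 = 628.69
d = sqrt(628.69) = 25.0737

25.0737


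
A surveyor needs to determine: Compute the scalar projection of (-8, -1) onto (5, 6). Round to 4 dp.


u.v = -46, |v| = sqrt(61) = 7.8102
Scalar projection = u.v / |v| = -46 / sqrt(61) = -5.8897

-5.8897


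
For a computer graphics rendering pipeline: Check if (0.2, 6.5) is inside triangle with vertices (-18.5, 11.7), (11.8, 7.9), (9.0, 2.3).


Cross products: AB x AP = -86.5, BC x BP = -61.04, CA x CP = -32.78
All same sign? yes

Yes, inside


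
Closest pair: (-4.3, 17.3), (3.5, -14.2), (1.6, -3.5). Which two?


d(P0,P1) = 32.4513, d(P0,P2) = 21.6206, d(P1,P2) = 10.8674
Closest: P1 and P2

Closest pair: (3.5, -14.2) and (1.6, -3.5), distance = 10.8674


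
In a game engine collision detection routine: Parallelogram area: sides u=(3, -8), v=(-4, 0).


|u x v| = |3*0 - (-8)*(-4)|
= |0 - 32| = 32

32


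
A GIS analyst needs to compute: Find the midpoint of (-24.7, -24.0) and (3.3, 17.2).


M = (((-24.7)+3.3)/2, ((-24)+17.2)/2)
= (-10.7, -3.4)

(-10.7, -3.4)


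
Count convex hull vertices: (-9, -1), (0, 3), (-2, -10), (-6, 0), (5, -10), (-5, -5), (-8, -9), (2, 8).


Convex hull vertices (CCW): (-9, -1), (-8, -9), (-2, -10), (5, -10), (2, 8)
Count = 5

5


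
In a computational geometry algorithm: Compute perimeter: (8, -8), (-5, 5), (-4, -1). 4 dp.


Sides: (8, -8)->(-5, 5): sqrt(338) = 18.384776, (-5, 5)->(-4, -1): sqrt(37) = 6.082763, (-4, -1)->(8, -8): sqrt(193) = 13.892444
Sum = 38.359983
Perimeter = 38.36

38.36


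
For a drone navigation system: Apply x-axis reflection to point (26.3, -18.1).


Reflection over x-axis: (x,y) -> (x,-y)
(26.3, -18.1) -> (26.3, 18.1)

(26.3, 18.1)


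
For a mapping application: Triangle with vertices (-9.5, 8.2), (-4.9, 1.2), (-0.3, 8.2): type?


Side lengths squared: AB^2=70.16, BC^2=70.16, CA^2=84.64
Sorted: [70.16, 70.16, 84.64]
By sides: Isosceles, By angles: Acute

Isosceles, Acute


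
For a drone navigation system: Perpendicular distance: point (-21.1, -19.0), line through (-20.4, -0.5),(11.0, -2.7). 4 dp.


|cross product| = 582.44
|line direction| = sqrt(990.8) = 31.477
Distance = 582.44/sqrt(990.8) = 18.5037

18.5037


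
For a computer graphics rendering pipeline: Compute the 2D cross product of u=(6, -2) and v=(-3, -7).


u x v = u_x*v_y - u_y*v_x = 6*(-7) - (-2)*(-3)
= (-42) - 6 = -48

-48


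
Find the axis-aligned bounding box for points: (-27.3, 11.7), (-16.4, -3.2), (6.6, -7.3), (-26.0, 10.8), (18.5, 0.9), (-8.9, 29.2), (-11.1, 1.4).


x range: [-27.3, 18.5]
y range: [-7.3, 29.2]
Bounding box: (-27.3,-7.3) to (18.5,29.2)

(-27.3,-7.3) to (18.5,29.2)


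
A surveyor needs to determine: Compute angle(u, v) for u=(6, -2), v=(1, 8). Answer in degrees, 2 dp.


u.v = -10, |u| = sqrt(40) = 6.3246, |v| = sqrt(65) = 8.0623
cos(theta) = u.v/(|u||v|) = -10/sqrt(2600) = -0.196116
theta = acos(-0.196116) = 101.31 degrees

101.31 degrees


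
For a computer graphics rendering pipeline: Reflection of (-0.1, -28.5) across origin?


Reflection over origin: (x,y) -> (-x,-y)
(-0.1, -28.5) -> (0.1, 28.5)

(0.1, 28.5)


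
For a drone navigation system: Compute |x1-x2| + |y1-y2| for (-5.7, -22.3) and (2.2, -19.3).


|(-5.7)-2.2| + |(-22.3)-(-19.3)| = 7.9 + 3 = 10.9

10.9


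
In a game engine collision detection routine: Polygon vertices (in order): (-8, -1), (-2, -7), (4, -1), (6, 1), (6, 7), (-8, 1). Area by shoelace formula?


Shoelace sum: ((-8)*(-7) - (-2)*(-1)) + ((-2)*(-1) - 4*(-7)) + (4*1 - 6*(-1)) + (6*7 - 6*1) + (6*1 - (-8)*7) + ((-8)*(-1) - (-8)*1)
= 208
Area = |208|/2 = 104

104


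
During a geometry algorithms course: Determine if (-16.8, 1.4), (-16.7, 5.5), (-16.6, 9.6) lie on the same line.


Cross product: ((-16.7)-(-16.8))*(9.6-1.4) - (5.5-1.4)*((-16.6)-(-16.8))
= 0

Yes, collinear


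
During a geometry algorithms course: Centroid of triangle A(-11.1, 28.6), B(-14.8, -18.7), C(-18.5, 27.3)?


Centroid = ((x_A+x_B+x_C)/3, (y_A+y_B+y_C)/3)
= (((-11.1)+(-14.8)+(-18.5))/3, (28.6+(-18.7)+27.3)/3)
= (-14.8, 12.4)

(-14.8, 12.4)


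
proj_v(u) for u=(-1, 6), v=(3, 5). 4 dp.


u.v = 27, |v| = sqrt(34) = 5.831
Scalar projection = u.v / |v| = 27 / sqrt(34) = 4.6305

4.6305


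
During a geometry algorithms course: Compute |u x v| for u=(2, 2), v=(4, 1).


|u x v| = |2*1 - 2*4|
= |2 - 8| = 6

6


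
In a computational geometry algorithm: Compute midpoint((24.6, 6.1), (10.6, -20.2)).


M = ((24.6+10.6)/2, (6.1+(-20.2))/2)
= (17.6, -7.05)

(17.6, -7.05)


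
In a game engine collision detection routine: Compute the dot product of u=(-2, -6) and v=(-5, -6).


u . v = u_x*v_x + u_y*v_y = (-2)*(-5) + (-6)*(-6)
= 10 + 36 = 46

46


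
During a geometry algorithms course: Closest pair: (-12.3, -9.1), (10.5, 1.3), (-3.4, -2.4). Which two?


d(P0,P1) = 25.0599, d(P0,P2) = 11.14, d(P1,P2) = 14.384
Closest: P0 and P2

Closest pair: (-12.3, -9.1) and (-3.4, -2.4), distance = 11.14


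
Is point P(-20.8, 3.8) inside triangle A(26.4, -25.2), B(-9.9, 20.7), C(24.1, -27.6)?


Cross products: AB x AP = 1113.78, BC x BP = -1101.07, CA x CP = 179.98
All same sign? no

No, outside


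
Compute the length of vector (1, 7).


|u| = sqrt(1^2 + 7^2) = sqrt(50) = 7.0711

7.0711


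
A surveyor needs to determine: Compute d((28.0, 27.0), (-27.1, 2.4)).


dx=-55.1, dy=-24.6
d^2 = (-55.1)^2 + (-24.6)^2 = 3641.17
d = sqrt(3641.17) = 60.3421

60.3421


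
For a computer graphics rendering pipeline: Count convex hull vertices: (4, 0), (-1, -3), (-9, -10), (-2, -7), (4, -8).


Convex hull vertices (CCW): (-9, -10), (4, -8), (4, 0), (-1, -3)
Count = 4

4


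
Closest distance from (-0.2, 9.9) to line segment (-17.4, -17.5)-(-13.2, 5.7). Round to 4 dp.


Project P onto AB: t = 1 (clamped to [0,1])
Closest point on segment: (-13.2, 5.7)
Distance: 13.6616

13.6616


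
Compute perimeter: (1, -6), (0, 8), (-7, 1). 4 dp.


Sides: (1, -6)->(0, 8): sqrt(197) = 14.035669, (0, 8)->(-7, 1): sqrt(98) = 9.899495, (-7, 1)->(1, -6): sqrt(113) = 10.630146
Sum = 34.56531
Perimeter = 34.5653

34.5653


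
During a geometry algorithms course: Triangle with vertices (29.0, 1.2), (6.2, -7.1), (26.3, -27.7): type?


Side lengths squared: AB^2=588.73, BC^2=828.37, CA^2=842.5
Sorted: [588.73, 828.37, 842.5]
By sides: Scalene, By angles: Acute

Scalene, Acute


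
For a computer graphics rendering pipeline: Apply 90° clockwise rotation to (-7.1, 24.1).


90° CW: (x,y) -> (y, -x)
(-7.1,24.1) -> (24.1, 7.1)

(24.1, 7.1)


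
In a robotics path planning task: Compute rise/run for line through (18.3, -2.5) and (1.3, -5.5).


slope = (y2-y1)/(x2-x1) = ((-5.5)-(-2.5))/(1.3-18.3) = (-3)/(-17) = 0.1765

0.1765


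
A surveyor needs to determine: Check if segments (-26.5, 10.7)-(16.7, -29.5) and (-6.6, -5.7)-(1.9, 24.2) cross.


Cross products: d1=734.41, d2=-898.97, d3=91.5, d4=1724.88
d1*d2 < 0 and d3*d4 < 0? no

No, they don't intersect


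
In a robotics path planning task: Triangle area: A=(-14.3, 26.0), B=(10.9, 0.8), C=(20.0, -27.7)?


Area = |x_A(y_B-y_C) + x_B(y_C-y_A) + x_C(y_A-y_B)|/2
= |(-407.55) + (-585.33) + 504|/2
= 488.88/2 = 244.44

244.44


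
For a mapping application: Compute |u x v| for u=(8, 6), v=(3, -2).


|u x v| = |8*(-2) - 6*3|
= |(-16) - 18| = 34

34


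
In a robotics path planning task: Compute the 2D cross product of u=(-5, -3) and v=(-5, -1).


u x v = u_x*v_y - u_y*v_x = (-5)*(-1) - (-3)*(-5)
= 5 - 15 = -10

-10


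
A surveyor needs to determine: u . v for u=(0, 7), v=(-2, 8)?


u . v = u_x*v_x + u_y*v_y = 0*(-2) + 7*8
= 0 + 56 = 56

56


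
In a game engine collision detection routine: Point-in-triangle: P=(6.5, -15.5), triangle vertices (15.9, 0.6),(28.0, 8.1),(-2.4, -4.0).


Cross products: AB x AP = -124.31, BC x BP = 457.29, CA x CP = -251.39
All same sign? no

No, outside


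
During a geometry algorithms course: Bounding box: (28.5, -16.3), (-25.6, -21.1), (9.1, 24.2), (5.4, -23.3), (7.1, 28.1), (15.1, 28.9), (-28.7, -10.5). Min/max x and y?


x range: [-28.7, 28.5]
y range: [-23.3, 28.9]
Bounding box: (-28.7,-23.3) to (28.5,28.9)

(-28.7,-23.3) to (28.5,28.9)


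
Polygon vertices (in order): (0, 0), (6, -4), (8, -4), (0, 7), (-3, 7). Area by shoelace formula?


Shoelace sum: (0*(-4) - 6*0) + (6*(-4) - 8*(-4)) + (8*7 - 0*(-4)) + (0*7 - (-3)*7) + ((-3)*0 - 0*7)
= 85
Area = |85|/2 = 42.5

42.5


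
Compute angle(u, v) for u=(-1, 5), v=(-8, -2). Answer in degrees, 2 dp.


u.v = -2, |u| = sqrt(26) = 5.099, |v| = sqrt(68) = 8.2462
cos(theta) = u.v/(|u||v|) = -2/sqrt(1768) = -0.047565
theta = acos(-0.047565) = 92.73 degrees

92.73 degrees


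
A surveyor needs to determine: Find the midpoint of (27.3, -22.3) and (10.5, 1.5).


M = ((27.3+10.5)/2, ((-22.3)+1.5)/2)
= (18.9, -10.4)

(18.9, -10.4)


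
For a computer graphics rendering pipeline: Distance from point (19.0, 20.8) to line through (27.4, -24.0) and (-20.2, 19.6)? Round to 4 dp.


|cross product| = 1766.24
|line direction| = sqrt(4166.72) = 64.5501
Distance = 1766.24/sqrt(4166.72) = 27.3623

27.3623


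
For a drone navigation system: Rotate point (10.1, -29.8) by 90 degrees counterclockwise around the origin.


90° CCW: (x,y) -> (-y, x)
(10.1,-29.8) -> (29.8, 10.1)

(29.8, 10.1)


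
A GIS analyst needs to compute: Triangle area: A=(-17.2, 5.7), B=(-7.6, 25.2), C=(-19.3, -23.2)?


Area = |x_A(y_B-y_C) + x_B(y_C-y_A) + x_C(y_A-y_B)|/2
= |(-832.48) + 219.64 + 376.35|/2
= 236.49/2 = 118.245

118.245


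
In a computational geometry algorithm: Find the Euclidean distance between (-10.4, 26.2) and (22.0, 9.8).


dx=32.4, dy=-16.4
d^2 = 32.4^2 + (-16.4)^2 = 1318.72
d = sqrt(1318.72) = 36.3142

36.3142


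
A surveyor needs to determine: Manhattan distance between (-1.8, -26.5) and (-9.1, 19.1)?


|(-1.8)-(-9.1)| + |(-26.5)-19.1| = 7.3 + 45.6 = 52.9

52.9


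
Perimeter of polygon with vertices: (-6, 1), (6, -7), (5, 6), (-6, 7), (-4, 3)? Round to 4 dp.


Sides: (-6, 1)->(6, -7): sqrt(208) = 14.422205, (6, -7)->(5, 6): sqrt(170) = 13.038405, (5, 6)->(-6, 7): sqrt(122) = 11.045361, (-6, 7)->(-4, 3): sqrt(20) = 4.472136, (-4, 3)->(-6, 1): sqrt(8) = 2.828427
Sum = 45.806534
Perimeter = 45.8065

45.8065


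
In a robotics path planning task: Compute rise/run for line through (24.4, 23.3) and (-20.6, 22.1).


slope = (y2-y1)/(x2-x1) = (22.1-23.3)/((-20.6)-24.4) = (-1.2)/(-45) = 0.0267

0.0267


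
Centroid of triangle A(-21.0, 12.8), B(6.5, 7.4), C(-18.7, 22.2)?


Centroid = ((x_A+x_B+x_C)/3, (y_A+y_B+y_C)/3)
= (((-21)+6.5+(-18.7))/3, (12.8+7.4+22.2)/3)
= (-11.0667, 14.1333)

(-11.0667, 14.1333)


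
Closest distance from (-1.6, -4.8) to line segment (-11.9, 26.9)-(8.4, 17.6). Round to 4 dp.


Project P onto AB: t = 1 (clamped to [0,1])
Closest point on segment: (8.4, 17.6)
Distance: 24.5308

24.5308


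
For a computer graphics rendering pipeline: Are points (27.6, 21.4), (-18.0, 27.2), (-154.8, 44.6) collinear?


Cross product: ((-18)-27.6)*(44.6-21.4) - (27.2-21.4)*((-154.8)-27.6)
= 0

Yes, collinear


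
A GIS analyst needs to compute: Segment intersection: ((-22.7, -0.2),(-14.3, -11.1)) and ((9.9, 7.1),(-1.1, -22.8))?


Cross products: d1=-894.44, d2=-523.38, d3=416.66, d4=45.6
d1*d2 < 0 and d3*d4 < 0? no

No, they don't intersect


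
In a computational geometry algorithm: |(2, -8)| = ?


|u| = sqrt(2^2 + (-8)^2) = sqrt(68) = 8.2462

8.2462


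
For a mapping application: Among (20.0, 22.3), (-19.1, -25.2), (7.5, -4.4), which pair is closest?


d(P0,P1) = 61.5228, d(P0,P2) = 29.4812, d(P1,P2) = 33.7668
Closest: P0 and P2

Closest pair: (20.0, 22.3) and (7.5, -4.4), distance = 29.4812


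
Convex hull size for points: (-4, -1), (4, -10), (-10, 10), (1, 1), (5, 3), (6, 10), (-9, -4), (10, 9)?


Convex hull vertices (CCW): (-10, 10), (-9, -4), (4, -10), (10, 9), (6, 10)
Count = 5

5


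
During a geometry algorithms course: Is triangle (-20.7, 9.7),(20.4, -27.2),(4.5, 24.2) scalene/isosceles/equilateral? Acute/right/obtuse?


Side lengths squared: AB^2=3050.82, BC^2=2894.77, CA^2=845.29
Sorted: [845.29, 2894.77, 3050.82]
By sides: Scalene, By angles: Acute

Scalene, Acute


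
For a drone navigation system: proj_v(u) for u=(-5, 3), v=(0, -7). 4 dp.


u.v = -21, |v| = sqrt(49) = 7
Scalar projection = u.v / |v| = -21 / sqrt(49) = -3

-3


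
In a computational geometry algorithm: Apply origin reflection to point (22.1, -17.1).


Reflection over origin: (x,y) -> (-x,-y)
(22.1, -17.1) -> (-22.1, 17.1)

(-22.1, 17.1)


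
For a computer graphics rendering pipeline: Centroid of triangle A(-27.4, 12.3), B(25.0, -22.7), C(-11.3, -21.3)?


Centroid = ((x_A+x_B+x_C)/3, (y_A+y_B+y_C)/3)
= (((-27.4)+25+(-11.3))/3, (12.3+(-22.7)+(-21.3))/3)
= (-4.5667, -10.5667)

(-4.5667, -10.5667)


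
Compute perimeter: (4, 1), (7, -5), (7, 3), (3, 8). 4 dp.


Sides: (4, 1)->(7, -5): sqrt(45) = 6.708204, (7, -5)->(7, 3): sqrt(64) = 8, (7, 3)->(3, 8): sqrt(41) = 6.403124, (3, 8)->(4, 1): sqrt(50) = 7.071068
Sum = 28.182396
Perimeter = 28.1824

28.1824


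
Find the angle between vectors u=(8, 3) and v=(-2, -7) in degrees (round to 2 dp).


u.v = -37, |u| = sqrt(73) = 8.544, |v| = sqrt(53) = 7.2801
cos(theta) = u.v/(|u||v|) = -37/sqrt(3869) = -0.594843
theta = acos(-0.594843) = 126.5 degrees

126.5 degrees


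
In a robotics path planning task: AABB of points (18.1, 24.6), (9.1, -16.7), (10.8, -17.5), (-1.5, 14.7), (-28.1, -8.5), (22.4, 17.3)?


x range: [-28.1, 22.4]
y range: [-17.5, 24.6]
Bounding box: (-28.1,-17.5) to (22.4,24.6)

(-28.1,-17.5) to (22.4,24.6)


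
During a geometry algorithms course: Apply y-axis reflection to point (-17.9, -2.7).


Reflection over y-axis: (x,y) -> (-x,y)
(-17.9, -2.7) -> (17.9, -2.7)

(17.9, -2.7)


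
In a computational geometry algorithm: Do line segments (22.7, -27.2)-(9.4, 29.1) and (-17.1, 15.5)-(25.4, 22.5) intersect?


Cross products: d1=-2093.35, d2=392.5, d3=1672.83, d4=-813.02
d1*d2 < 0 and d3*d4 < 0? yes

Yes, they intersect


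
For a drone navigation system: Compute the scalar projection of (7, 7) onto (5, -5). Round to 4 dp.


u.v = 0, |v| = sqrt(50) = 7.0711
Scalar projection = u.v / |v| = 0 / sqrt(50) = 0

0


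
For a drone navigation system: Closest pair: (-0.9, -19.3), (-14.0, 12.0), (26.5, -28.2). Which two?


d(P0,P1) = 33.9308, d(P0,P2) = 28.8092, d(P1,P2) = 57.0639
Closest: P0 and P2

Closest pair: (-0.9, -19.3) and (26.5, -28.2), distance = 28.8092


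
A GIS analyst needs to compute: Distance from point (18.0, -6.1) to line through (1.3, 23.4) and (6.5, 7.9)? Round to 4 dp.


|cross product| = 105.45
|line direction| = sqrt(267.29) = 16.349
Distance = 105.45/sqrt(267.29) = 6.4499

6.4499


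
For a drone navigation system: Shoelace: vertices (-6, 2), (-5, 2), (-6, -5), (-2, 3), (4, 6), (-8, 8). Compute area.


Shoelace sum: ((-6)*2 - (-5)*2) + ((-5)*(-5) - (-6)*2) + ((-6)*3 - (-2)*(-5)) + ((-2)*6 - 4*3) + (4*8 - (-8)*6) + ((-8)*2 - (-6)*8)
= 95
Area = |95|/2 = 47.5

47.5


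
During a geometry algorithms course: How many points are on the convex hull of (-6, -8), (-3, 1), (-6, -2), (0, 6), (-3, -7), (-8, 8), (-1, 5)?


Convex hull vertices (CCW): (-8, 8), (-6, -8), (-3, -7), (0, 6)
Count = 4

4


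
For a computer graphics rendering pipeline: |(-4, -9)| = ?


|u| = sqrt((-4)^2 + (-9)^2) = sqrt(97) = 9.8489

9.8489


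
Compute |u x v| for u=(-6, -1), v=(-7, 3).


|u x v| = |(-6)*3 - (-1)*(-7)|
= |(-18) - 7| = 25

25


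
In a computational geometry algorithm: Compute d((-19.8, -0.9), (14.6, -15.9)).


dx=34.4, dy=-15
d^2 = 34.4^2 + (-15)^2 = 1408.36
d = sqrt(1408.36) = 37.5281

37.5281


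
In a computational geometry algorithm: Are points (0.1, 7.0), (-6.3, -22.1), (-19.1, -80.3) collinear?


Cross product: ((-6.3)-0.1)*((-80.3)-7) - ((-22.1)-7)*((-19.1)-0.1)
= 0

Yes, collinear


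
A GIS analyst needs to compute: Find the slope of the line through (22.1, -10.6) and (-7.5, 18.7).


slope = (y2-y1)/(x2-x1) = (18.7-(-10.6))/((-7.5)-22.1) = 29.3/(-29.6) = -0.9899

-0.9899


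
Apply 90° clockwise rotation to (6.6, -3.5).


90° CW: (x,y) -> (y, -x)
(6.6,-3.5) -> (-3.5, -6.6)

(-3.5, -6.6)
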